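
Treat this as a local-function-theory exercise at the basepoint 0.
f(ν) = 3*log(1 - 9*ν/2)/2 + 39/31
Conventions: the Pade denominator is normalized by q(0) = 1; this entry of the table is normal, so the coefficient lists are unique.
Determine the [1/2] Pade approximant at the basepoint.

The Pade approximant has numerator coefficients [39/31, -53793/5456]; denominator coefficients [1, -435/176, -837/704].

Taylor coefficients needed (expand at 0): a_0 = 39/31, a_1 = -27/4, a_2 = -243/16, a_3 = -729/16.
Write the denominator as Q(ν) = 1 + q1*ν + q2*ν^2. Requiring Q*f - P = O(ν^4) with deg P <= 1 kills the coefficients of ν^2..ν^3 in Q*f:
  ν^2: a_2 + q1*a_1 + q2*a_0 = 0, i.e. -243/16 + (-27/4)*q1 + (39/31)*q2 = 0.
  ν^3: a_3 + q1*a_2 + q2*a_1 = 0, i.e. -729/16 + (-243/16)*q1 + (-27/4)*q2 = 0.
Solving this linear system: q1 = -435/176, q2 = -837/704.
The numerator is Q*f truncated at degree 1: P0 = a_0 = 39/31; P1 = a_1 + q1*a_0 = -53793/5456.


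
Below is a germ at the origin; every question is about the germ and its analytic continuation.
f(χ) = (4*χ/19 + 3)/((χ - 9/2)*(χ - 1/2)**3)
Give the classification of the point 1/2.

The point is a pole of order 3.

The denominator factor χ - 1/2 vanishes at 1/2 and appears to the power 3; the numerator there equals 59/19, nonzero, and no other factor vanishes.
Hence a pole whose order is the multiplicity, 3.


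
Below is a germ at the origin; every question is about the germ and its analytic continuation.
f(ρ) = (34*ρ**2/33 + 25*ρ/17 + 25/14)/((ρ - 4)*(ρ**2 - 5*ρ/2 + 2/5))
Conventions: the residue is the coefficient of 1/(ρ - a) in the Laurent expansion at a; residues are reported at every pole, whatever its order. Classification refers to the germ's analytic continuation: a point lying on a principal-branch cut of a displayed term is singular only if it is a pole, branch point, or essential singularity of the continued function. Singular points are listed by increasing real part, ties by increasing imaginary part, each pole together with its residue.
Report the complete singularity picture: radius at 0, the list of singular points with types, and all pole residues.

Radius of convergence at 0: 5/4 - (1/20)*sqrt(465).
At 5/4 - (1/20)*sqrt(465): a pole of order 1; residue -229847/167552 + (3517111/46747008)*sqrt(465).
At 5/4 + (1/20)*sqrt(465): a pole of order 1; residue -229847/167552 - (3517111/46747008)*sqrt(465).
At 4: a pole of order 1; residue 948485/251328.

Denominator factor (ρ**2 - 5*ρ/2 + 2/5): discriminant 93/20, real irrational roots 5/4 + (1/20)*sqrt(465) and 5/4 - (1/20)*sqrt(465); poles of order 1, moduli 5/4 + (1/20)*sqrt(465) and 5/4 - (1/20)*sqrt(465).
Denominator factor (ρ - 4): pole of order 1 at 4, modulus 4.
The radius of convergence is the smallest modulus among the singular points: 5/4 - (1/20)*sqrt(465).
The factor ρ**2 - 5*ρ/2 + 2/5 splits as (ρ - a)(ρ - a') with a = 5/4 - (1/20)*sqrt(465), a' = 5/4 + (1/20)*sqrt(465). At the order-1 pole a set g(ρ) = (ρ - a)*f(ρ) = [(34*ρ**2/33 + 25*ρ/17 + 25/14)/(ρ - 4)] / (ρ - a').
Simple pole: residue = g(a) at a = 5/4 - (1/20)*sqrt(465), which is -229847/167552 + (3517111/46747008)*sqrt(465).
The factor ρ**2 - 5*ρ/2 + 2/5 splits as (ρ - a)(ρ - a') with a = 5/4 + (1/20)*sqrt(465), a' = 5/4 - (1/20)*sqrt(465). At the order-1 pole a set g(ρ) = (ρ - a)*f(ρ) = [(34*ρ**2/33 + 25*ρ/17 + 25/14)/(ρ - 4)] / (ρ - a').
Simple pole: residue = g(a) at a = 5/4 + (1/20)*sqrt(465), which is -229847/167552 - (3517111/46747008)*sqrt(465).
At the order-1 pole 4 set g(ρ) = (ρ - (4))*f(ρ) = (34*ρ**2/33 + 25*ρ/17 + 25/14)/(ρ**2 - 5*ρ/2 + 2/5).
Simple pole: residue = g(a) at a = 4, which is 948485/251328.
List the singular points by increasing real part (a conjugate pair: the negative imaginary part first).


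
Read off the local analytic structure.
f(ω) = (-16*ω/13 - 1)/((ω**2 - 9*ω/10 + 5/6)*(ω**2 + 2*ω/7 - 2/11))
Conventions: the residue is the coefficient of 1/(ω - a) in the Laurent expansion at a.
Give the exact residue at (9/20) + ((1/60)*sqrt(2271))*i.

The factor ω**2 - 9*ω/10 + 5/6 splits as (ω - a)(ω - a') with a = (9/20) + ((1/60)*sqrt(2271))*i, a' = (9/20) - ((1/60)*sqrt(2271))*i. At the order-1 pole a set g(ω) = (ω - a)*f(ω) = [(-16*ω/13 - 1)/(ω**2 + 2*ω/7 - 2/11)] / (ω - a').
Simple pole: residue = g(a) at a = (9/20) + ((1/60)*sqrt(2271))*i, which is (84461685/77611729) + ((119522865/58752078853)*sqrt(2271))*i.

The residue is (84461685/77611729) + ((119522865/58752078853)*sqrt(2271))*i.


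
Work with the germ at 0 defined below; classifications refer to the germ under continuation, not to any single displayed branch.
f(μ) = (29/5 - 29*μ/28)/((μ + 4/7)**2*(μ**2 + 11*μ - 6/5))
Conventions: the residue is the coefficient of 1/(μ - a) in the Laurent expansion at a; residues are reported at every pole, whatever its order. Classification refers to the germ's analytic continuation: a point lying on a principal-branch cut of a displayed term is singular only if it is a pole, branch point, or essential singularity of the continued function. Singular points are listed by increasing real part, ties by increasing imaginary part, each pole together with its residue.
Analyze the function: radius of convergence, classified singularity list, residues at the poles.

Radius of convergence at 0: -11/2 + (1/10)*sqrt(3145).
At -11/2 - (1/10)*sqrt(3145): a pole of order 1; residue 6673625/12306064 - (2074863/209203088)*sqrt(3145).
At -4/7: a pole of order 2; residue -6673625/6153032.
At -11/2 + (1/10)*sqrt(3145): a pole of order 1; residue 6673625/12306064 + (2074863/209203088)*sqrt(3145).

Denominator factor (μ + 4/7)^2: pole of order 2 at -4/7, modulus 4/7.
Denominator factor (μ**2 + 11*μ - 6/5): discriminant 629/5, real irrational roots -11/2 + (1/10)*sqrt(3145) and -11/2 - (1/10)*sqrt(3145); poles of order 1, moduli -11/2 + (1/10)*sqrt(3145) and 11/2 + (1/10)*sqrt(3145).
The radius of convergence is the smallest modulus among the singular points: -11/2 + (1/10)*sqrt(3145).
The factor μ**2 + 11*μ - 6/5 splits as (μ - a)(μ - a') with a = -11/2 - (1/10)*sqrt(3145), a' = -11/2 + (1/10)*sqrt(3145). At the order-1 pole a set g(μ) = (μ - a)*f(μ) = [(29/5 - 29*μ/28)/(μ + 4/7)**2] / (μ - a').
Simple pole: residue = g(a) at a = -11/2 - (1/10)*sqrt(3145), which is 6673625/12306064 - (2074863/209203088)*sqrt(3145).
At the order-2 pole -4/7 set g(μ) = (μ - (-4/7))^2*f(μ) = (29/5 - 29*μ/28)/(μ**2 + 11*μ - 6/5).
Order-2 pole: residue = g'(a); g'(-4/7) = -6673625/6153032, so the residue is -6673625/6153032.
The factor μ**2 + 11*μ - 6/5 splits as (μ - a)(μ - a') with a = -11/2 + (1/10)*sqrt(3145), a' = -11/2 - (1/10)*sqrt(3145). At the order-1 pole a set g(μ) = (μ - a)*f(μ) = [(29/5 - 29*μ/28)/(μ + 4/7)**2] / (μ - a').
Simple pole: residue = g(a) at a = -11/2 + (1/10)*sqrt(3145), which is 6673625/12306064 + (2074863/209203088)*sqrt(3145).
List the singular points by increasing real part (a conjugate pair: the negative imaginary part first).


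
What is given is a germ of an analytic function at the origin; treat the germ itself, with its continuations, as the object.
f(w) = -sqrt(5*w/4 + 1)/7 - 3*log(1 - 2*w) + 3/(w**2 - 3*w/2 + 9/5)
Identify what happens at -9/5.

Denominator factors: w**2 - 3*w/2 + 9/5 = 387/50 at w = -9/5 — none vanishes.
Branch term log(1 - w/(1/2)): argument at -9/5 is 23/5, nonzero, so -9/5 is not its branch point (a point on a principal cut is still regular for the continued germ).
Branch term sqrt(1 - w/(-4/5)): argument at -9/5 is -5/4, nonzero, so -9/5 is not its branch point (a point on a principal cut is still regular for the continued germ).
So the germ continues analytically to -9/5.

The point is a regular point.


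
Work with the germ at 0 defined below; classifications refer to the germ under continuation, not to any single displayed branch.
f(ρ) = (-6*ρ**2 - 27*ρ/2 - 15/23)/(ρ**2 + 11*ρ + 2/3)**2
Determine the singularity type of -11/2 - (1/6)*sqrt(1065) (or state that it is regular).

The point is a pole of order 2.

The denominator factor ρ**2 + 11*ρ + 2/3 vanishes at -11/2 - (1/6)*sqrt(1065) and appears to the power 2; the numerator there equals -26257/92 - (35/4)*sqrt(1065), nonzero, and no other factor vanishes.
Hence a pole whose order is the multiplicity, 2.


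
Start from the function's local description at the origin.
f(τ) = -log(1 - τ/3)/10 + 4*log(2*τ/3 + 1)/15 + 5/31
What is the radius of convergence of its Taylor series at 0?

Branch term (4/15)*log(1 - τ/(-3/2)): its argument vanishes at τ = -3/2, a logarithmic branch point, modulus 3/2.
Branch term (-1/10)*log(1 - τ/(3)): its argument vanishes at τ = 3, a logarithmic branch point, modulus 3.
The radius of convergence is the smallest modulus among the singular points: 3/2.

The radius of convergence is 3/2.


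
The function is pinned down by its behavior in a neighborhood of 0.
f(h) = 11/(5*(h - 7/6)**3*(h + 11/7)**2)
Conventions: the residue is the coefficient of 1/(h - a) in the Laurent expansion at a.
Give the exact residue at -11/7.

At the order-2 pole -11/7 set g(h) = (h - (-11/7))^2*f(h) = 11/(5*(h - 7/6)**3).
Order-2 pole: residue = g'(a); g'(-11/7) = -102685968/874503125, so the residue is -102685968/874503125.

The residue is -102685968/874503125.


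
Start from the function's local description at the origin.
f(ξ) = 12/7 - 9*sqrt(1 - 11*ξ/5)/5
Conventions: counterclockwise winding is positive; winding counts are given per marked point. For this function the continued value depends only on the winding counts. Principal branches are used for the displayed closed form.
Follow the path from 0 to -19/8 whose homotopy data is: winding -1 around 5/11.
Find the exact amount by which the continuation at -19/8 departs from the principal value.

The rational part is single-valued and drops out of the difference; each branch term changes only by its own monodromy.
(-9/5)*sqrt(1 - ξ/(5/11)): winding -1 is odd, the square root flips sign, contributing -2*(-9/5)*sqrt(1 - (-19/8)/(5/11)) = -2*(-9/5)*sqrt(249/40) = (9/50)*sqrt(2490).
Summing the contributions at ξ = -19/8 gives (9/50)*sqrt(2490).

Continued minus principal equals (9/50)*sqrt(2490).


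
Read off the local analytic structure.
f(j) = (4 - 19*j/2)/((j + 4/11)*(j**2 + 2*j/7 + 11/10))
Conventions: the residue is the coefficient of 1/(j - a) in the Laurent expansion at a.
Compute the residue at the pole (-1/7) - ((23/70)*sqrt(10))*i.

The factor j**2 + 2*j/7 + 11/10 splits as (j - a)(j - a') with a = (-1/7) - ((23/70)*sqrt(10))*i, a' = (-1/7) + ((23/70)*sqrt(10))*i. At the order-1 pole a set g(j) = (j - a)*f(j) = [(4 - 19*j/2)/(j + 4/11)] / (j - a').
Simple pole: residue = g(a) at a = (-1/7) - ((23/70)*sqrt(10))*i, which is (-31570/9557) - ((1075921/879244)*sqrt(10))*i.

The residue is (-31570/9557) - ((1075921/879244)*sqrt(10))*i.


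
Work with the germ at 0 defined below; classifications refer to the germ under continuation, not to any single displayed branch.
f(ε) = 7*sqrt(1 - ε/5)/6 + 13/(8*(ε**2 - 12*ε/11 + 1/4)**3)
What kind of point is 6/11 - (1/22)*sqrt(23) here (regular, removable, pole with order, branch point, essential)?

The denominator factor ε**2 - 12*ε/11 + 1/4 vanishes at 6/11 - (1/22)*sqrt(23) and appears to the power 3; the numerator there equals 13/8, nonzero, and no other factor vanishes.
The branch terms are analytic at this point.
Hence a pole whose order is the multiplicity, 3.

The point is a pole of order 3.


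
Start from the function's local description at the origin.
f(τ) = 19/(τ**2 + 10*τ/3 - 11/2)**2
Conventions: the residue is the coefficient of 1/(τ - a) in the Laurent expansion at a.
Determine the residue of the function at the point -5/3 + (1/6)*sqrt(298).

The residue is -(513/44402)*sqrt(298).

The factor τ**2 + 10*τ/3 - 11/2 splits as (τ - a)(τ - a') with a = -5/3 + (1/6)*sqrt(298), a' = -5/3 - (1/6)*sqrt(298). At the order-2 pole a set g(τ) = (τ - a)^2*f(τ) = [19] / (τ - a')^2.
Order-2 pole: residue = g'(a); g'(-5/3 + (1/6)*sqrt(298)) = -(513/44402)*sqrt(298), so the residue is -(513/44402)*sqrt(298).


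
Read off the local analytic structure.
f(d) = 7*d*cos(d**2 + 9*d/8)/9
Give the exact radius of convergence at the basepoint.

The radius of convergence is infinite.

The factor cos(d**2 + 9*d/8) is entire and contributes no finite singular point.
The polynomial part has no poles.
No finite singular points: the Taylor series at 0 converges everywhere.


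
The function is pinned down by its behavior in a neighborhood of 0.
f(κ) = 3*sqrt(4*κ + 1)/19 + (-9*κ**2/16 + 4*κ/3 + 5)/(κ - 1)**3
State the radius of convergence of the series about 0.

Denominator factor (κ - 1)^3: pole of order 3 at 1, modulus 1.
Branch term (3/19)*sqrt(1 - κ/(-1/4)): its argument vanishes at κ = -1/4, a square-root branch point, modulus 1/4.
The radius of convergence is the smallest modulus among the singular points: 1/4.

The radius of convergence is 1/4.


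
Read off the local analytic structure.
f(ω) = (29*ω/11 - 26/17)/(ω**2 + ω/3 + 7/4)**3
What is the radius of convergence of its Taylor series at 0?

The radius of convergence is (1/2)*sqrt(7).

Denominator factor (ω**2 + ω/3 + 7/4)^3: discriminant -62/9, complex-conjugate roots (-1/6) + ((1/6)*sqrt(62))*i and (-1/6) - ((1/6)*sqrt(62))*i; poles of order 3, moduli (1/2)*sqrt(7) and (1/2)*sqrt(7).
The radius of convergence is the smallest modulus among the singular points: (1/2)*sqrt(7).


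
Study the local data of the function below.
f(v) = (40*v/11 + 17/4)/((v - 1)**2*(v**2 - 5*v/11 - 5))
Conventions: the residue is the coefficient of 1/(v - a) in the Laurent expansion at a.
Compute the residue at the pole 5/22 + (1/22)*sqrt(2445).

The factor v**2 - 5*v/11 - 5 splits as (v - a)(v - a') with a = 5/22 + (1/22)*sqrt(2445), a' = 5/22 - (1/22)*sqrt(2445). At the order-1 pole a set g(v) = (v - a)*f(v) = [(40*v/11 + 17/4)/(v - 1)**2] / (v - a').
Simple pole: residue = g(a) at a = 5/22 + (1/22)*sqrt(2445), which is 13739/19208 + (202543/15654520)*sqrt(2445).

The residue is 13739/19208 + (202543/15654520)*sqrt(2445).


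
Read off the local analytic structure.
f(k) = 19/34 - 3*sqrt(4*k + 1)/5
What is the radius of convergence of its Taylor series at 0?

The radius of convergence is 1/4.

Branch term (-3/5)*sqrt(1 - k/(-1/4)): its argument vanishes at k = -1/4, a square-root branch point, modulus 1/4.
The radius of convergence is the smallest modulus among the singular points: 1/4.


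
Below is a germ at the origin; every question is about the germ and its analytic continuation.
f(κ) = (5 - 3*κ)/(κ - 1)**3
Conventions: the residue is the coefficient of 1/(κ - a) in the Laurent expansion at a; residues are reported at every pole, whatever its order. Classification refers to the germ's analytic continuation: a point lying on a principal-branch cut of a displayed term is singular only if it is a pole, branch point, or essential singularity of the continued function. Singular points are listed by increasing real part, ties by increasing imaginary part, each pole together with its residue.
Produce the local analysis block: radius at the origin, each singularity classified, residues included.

Denominator factor (κ - 1)^3: pole of order 3 at 1, modulus 1.
The radius of convergence is the smallest modulus among the singular points: 1.
At the order-3 pole 1 set g(κ) = (κ - (1))^3*f(κ) = 5 - 3*κ.
Order-3 pole: residue = g''(a)/2; g''(1) = 0, so the residue is 0.

Radius of convergence at 0: 1.
At 1: a pole of order 3; residue 0.


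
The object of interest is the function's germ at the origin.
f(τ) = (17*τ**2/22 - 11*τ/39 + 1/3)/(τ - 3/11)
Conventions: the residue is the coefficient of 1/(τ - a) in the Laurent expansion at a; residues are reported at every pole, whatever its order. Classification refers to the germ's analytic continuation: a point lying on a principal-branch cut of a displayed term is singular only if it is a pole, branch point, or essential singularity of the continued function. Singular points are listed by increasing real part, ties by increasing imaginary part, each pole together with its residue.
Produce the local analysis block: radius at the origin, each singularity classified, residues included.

Radius of convergence at 0: 3/11.
At 3/11: a pole of order 1; residue 32587/103818.

Denominator factor (τ - 3/11): pole of order 1 at 3/11, modulus 3/11.
The radius of convergence is the smallest modulus among the singular points: 3/11.
At the order-1 pole 3/11 set g(τ) = (τ - (3/11))*f(τ) = 17*τ**2/22 - 11*τ/39 + 1/3.
Simple pole: residue = g(a) at a = 3/11, which is 32587/103818.


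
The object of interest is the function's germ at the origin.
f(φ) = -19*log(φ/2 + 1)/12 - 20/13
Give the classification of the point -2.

The point is a logarithmic branch point.

The term (-19/12)*log(1 - φ/(-2)) has argument 1 - -2/(-2) = 0 at -2: a logarithmic (infinitely-sheeted) branch point; the remaining terms are analytic or single-valued there.


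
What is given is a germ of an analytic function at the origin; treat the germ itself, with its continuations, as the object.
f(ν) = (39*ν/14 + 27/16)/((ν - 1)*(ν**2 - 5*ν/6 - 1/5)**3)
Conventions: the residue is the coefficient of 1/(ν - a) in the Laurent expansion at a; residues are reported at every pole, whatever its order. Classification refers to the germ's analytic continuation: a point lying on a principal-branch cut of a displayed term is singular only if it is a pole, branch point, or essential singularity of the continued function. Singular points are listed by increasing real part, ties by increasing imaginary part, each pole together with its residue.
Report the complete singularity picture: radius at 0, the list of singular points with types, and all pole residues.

Radius of convergence at 0: -5/12 + (1/60)*sqrt(1345).
At 5/12 - (1/60)*sqrt(1345): a pole of order 3; residue 1690875/28 - (897328434825/545023052)*sqrt(1345).
At 1: a pole of order 1; residue -1690875/14.
At 5/12 + (1/60)*sqrt(1345): a pole of order 3; residue 1690875/28 + (897328434825/545023052)*sqrt(1345).

Denominator factor (ν**2 - 5*ν/6 - 1/5)^3: discriminant 269/180, real irrational roots 5/12 + (1/60)*sqrt(1345) and 5/12 - (1/60)*sqrt(1345); poles of order 3, moduli 5/12 + (1/60)*sqrt(1345) and -5/12 + (1/60)*sqrt(1345).
Denominator factor (ν - 1): pole of order 1 at 1, modulus 1.
The radius of convergence is the smallest modulus among the singular points: -5/12 + (1/60)*sqrt(1345).
The factor ν**2 - 5*ν/6 - 1/5 splits as (ν - a)(ν - a') with a = 5/12 - (1/60)*sqrt(1345), a' = 5/12 + (1/60)*sqrt(1345). At the order-3 pole a set g(ν) = (ν - a)^3*f(ν) = [(39*ν/14 + 27/16)/(ν - 1)] / (ν - a')^3.
Order-3 pole: residue = g''(a)/2; g''(5/12 - (1/60)*sqrt(1345)) = 1690875/14 - (897328434825/272511526)*sqrt(1345), so the residue is 1690875/28 - (897328434825/545023052)*sqrt(1345).
At the order-1 pole 1 set g(ν) = (ν - (1))*f(ν) = (39*ν/14 + 27/16)/(ν**2 - 5*ν/6 - 1/5)**3.
Simple pole: residue = g(a) at a = 1, which is -1690875/14.
The factor ν**2 - 5*ν/6 - 1/5 splits as (ν - a)(ν - a') with a = 5/12 + (1/60)*sqrt(1345), a' = 5/12 - (1/60)*sqrt(1345). At the order-3 pole a set g(ν) = (ν - a)^3*f(ν) = [(39*ν/14 + 27/16)/(ν - 1)] / (ν - a')^3.
Order-3 pole: residue = g''(a)/2; g''(5/12 + (1/60)*sqrt(1345)) = 1690875/14 + (897328434825/272511526)*sqrt(1345), so the residue is 1690875/28 + (897328434825/545023052)*sqrt(1345).
List the singular points by increasing real part (a conjugate pair: the negative imaginary part first).


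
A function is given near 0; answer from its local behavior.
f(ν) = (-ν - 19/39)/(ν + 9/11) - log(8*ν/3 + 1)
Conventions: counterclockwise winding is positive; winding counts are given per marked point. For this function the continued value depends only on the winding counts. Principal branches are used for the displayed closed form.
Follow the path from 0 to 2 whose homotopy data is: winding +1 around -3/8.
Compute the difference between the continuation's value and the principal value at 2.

The rational part is single-valued and drops out of the difference; each branch term changes only by its own monodromy.
(-1)*log(1 - ν/(-3/8)): each positive loop around -3/8 adds 2*pi*i to the log, so winding +1 contributes (-1)*(1)*2*pi*i = -(2)*pi*i.
Summing the contributions at ν = 2 gives -(2)*pi*i.

Continued minus principal equals -(2)*pi*i.


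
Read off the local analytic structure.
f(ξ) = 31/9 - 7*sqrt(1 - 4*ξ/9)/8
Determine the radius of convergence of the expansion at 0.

The radius of convergence is 9/4.

Branch term (-7/8)*sqrt(1 - ξ/(9/4)): its argument vanishes at ξ = 9/4, a square-root branch point, modulus 9/4.
The radius of convergence is the smallest modulus among the singular points: 9/4.


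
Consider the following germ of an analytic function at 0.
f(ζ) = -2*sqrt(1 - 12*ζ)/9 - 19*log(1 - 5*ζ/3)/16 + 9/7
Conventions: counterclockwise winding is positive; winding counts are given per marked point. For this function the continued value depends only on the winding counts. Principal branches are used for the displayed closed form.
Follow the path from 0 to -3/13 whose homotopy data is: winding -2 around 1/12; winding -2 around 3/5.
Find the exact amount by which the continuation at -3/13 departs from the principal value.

The rational part is single-valued and drops out of the difference; each branch term changes only by its own monodromy.
(-2/9)*sqrt(1 - ζ/(1/12)): winding -2 is even, the square root returns to the same sheet, contribution 0.
(-19/16)*log(1 - ζ/(3/5)): each positive loop around 3/5 adds 2*pi*i to the log, so winding -2 contributes (-19/16)*(-2)*2*pi*i = (19/4)*pi*i.
Summing the contributions at ζ = -3/13 gives (19/4)*pi*i.

Continued minus principal equals (19/4)*pi*i.


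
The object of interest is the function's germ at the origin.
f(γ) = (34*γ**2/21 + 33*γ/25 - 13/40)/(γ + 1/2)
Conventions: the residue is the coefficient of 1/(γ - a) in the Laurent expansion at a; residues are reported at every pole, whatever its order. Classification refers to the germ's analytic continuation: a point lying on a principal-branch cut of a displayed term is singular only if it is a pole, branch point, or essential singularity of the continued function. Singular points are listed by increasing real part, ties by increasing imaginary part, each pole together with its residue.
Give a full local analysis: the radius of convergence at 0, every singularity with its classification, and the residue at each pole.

Denominator factor (γ + 1/2): pole of order 1 at -1/2, modulus 1/2.
The radius of convergence is the smallest modulus among the singular points: 1/2.
At the order-1 pole -1/2 set g(γ) = (γ - (-1/2))*f(γ) = 34*γ**2/21 + 33*γ/25 - 13/40.
Simple pole: residue = g(a) at a = -1/2, which is -2437/4200.

Radius of convergence at 0: 1/2.
At -1/2: a pole of order 1; residue -2437/4200.


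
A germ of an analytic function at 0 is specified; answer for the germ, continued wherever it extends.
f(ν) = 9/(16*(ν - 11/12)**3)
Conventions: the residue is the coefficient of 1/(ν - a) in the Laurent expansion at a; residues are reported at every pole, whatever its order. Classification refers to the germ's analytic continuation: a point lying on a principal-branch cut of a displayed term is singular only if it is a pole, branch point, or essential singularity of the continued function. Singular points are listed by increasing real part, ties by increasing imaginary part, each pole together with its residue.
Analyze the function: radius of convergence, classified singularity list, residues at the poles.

Denominator factor (ν - 11/12)^3: pole of order 3 at 11/12, modulus 11/12.
The radius of convergence is the smallest modulus among the singular points: 11/12.
At the order-3 pole 11/12 set g(ν) = (ν - (11/12))^3*f(ν) = 9/16.
Order-3 pole: residue = g''(a)/2; g''(11/12) = 0, so the residue is 0.

Radius of convergence at 0: 11/12.
At 11/12: a pole of order 3; residue 0.


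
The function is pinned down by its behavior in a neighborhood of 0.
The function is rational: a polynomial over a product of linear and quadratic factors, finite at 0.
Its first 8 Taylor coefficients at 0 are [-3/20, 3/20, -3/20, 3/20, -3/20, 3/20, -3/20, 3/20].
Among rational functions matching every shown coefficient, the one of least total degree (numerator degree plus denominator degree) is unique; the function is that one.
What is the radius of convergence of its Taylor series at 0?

The radius of convergence is 1.

No rational of total degree below 1 reproduces all 8 coefficients; solving the [0/1] Pade equations on them gives f(γ) = -3/(20*(γ + 1)), whose expansion matches every shown term.
Denominator factor (γ + 1): pole of order 1 at -1, modulus 1.
The radius of convergence is the smallest modulus among the singular points: 1.


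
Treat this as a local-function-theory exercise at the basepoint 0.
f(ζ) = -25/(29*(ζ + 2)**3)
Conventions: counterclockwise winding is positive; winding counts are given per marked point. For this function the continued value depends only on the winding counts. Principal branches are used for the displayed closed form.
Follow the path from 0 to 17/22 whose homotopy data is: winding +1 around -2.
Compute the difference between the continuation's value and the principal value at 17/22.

Continued minus principal equals 0.

The function is rational, hence single-valued: continuing it around any pole returns the same value, so the difference is 0.


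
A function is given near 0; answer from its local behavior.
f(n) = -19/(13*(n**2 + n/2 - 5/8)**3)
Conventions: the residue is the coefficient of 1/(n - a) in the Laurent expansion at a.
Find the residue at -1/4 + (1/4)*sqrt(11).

The factor n**2 + n/2 - 5/8 splits as (n - a)(n - a') with a = -1/4 + (1/4)*sqrt(11), a' = -1/4 - (1/4)*sqrt(11). At the order-3 pole a set g(n) = (n - a)^3*f(n) = [-19/13] / (n - a')^3.
Order-3 pole: residue = g''(a)/2; g''(-1/4 + (1/4)*sqrt(11)) = -(7296/17303)*sqrt(11), so the residue is -(3648/17303)*sqrt(11).

The residue is -(3648/17303)*sqrt(11).


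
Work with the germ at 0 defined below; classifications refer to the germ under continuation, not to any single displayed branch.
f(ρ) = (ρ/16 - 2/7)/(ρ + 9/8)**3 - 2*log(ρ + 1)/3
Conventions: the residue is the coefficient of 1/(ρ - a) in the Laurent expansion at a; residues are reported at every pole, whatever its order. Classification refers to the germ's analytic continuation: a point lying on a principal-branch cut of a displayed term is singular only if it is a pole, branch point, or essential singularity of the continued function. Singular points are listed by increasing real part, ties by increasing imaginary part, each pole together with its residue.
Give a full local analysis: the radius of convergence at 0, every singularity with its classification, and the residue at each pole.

Denominator factor (ρ + 9/8)^3: pole of order 3 at -9/8, modulus 9/8.
Branch term (-2/3)*log(1 - ρ/(-1)): its argument vanishes at ρ = -1, a logarithmic branch point, modulus 1.
The radius of convergence is the smallest modulus among the singular points: 1.
The branch term is analytic at -9/8 and contributes nothing to the residue; only the rational part matters.
At the order-3 pole -9/8 set g(ρ) = (ρ - (-9/8))^3*(rational part) = ρ/16 - 2/7.
Order-3 pole: residue = g''(a)/2; g''(-9/8) = 0, so the residue is 0.
List the singular points by increasing real part (a conjugate pair: the negative imaginary part first).

Radius of convergence at 0: 1.
At -9/8: a pole of order 3; residue 0.
At -1: a logarithmic branch point.


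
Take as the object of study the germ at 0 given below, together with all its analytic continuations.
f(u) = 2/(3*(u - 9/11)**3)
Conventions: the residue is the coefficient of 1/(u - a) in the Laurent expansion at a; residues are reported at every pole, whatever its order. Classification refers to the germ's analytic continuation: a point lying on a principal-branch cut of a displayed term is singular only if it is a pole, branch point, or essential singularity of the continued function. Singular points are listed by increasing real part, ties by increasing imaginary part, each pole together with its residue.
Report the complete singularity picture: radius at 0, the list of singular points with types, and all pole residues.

Radius of convergence at 0: 9/11.
At 9/11: a pole of order 3; residue 0.

Denominator factor (u - 9/11)^3: pole of order 3 at 9/11, modulus 9/11.
The radius of convergence is the smallest modulus among the singular points: 9/11.
At the order-3 pole 9/11 set g(u) = (u - (9/11))^3*f(u) = 2/3.
Order-3 pole: residue = g''(a)/2; g''(9/11) = 0, so the residue is 0.


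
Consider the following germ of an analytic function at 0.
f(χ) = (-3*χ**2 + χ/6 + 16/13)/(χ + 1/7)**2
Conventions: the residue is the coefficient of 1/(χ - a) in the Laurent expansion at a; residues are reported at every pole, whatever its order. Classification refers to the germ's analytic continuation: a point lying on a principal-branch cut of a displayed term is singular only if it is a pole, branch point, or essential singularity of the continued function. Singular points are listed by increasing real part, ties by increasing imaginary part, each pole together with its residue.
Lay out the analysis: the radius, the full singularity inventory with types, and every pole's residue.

Denominator factor (χ + 1/7)^2: pole of order 2 at -1/7, modulus 1/7.
The radius of convergence is the smallest modulus among the singular points: 1/7.
At the order-2 pole -1/7 set g(χ) = (χ - (-1/7))^2*f(χ) = -3*χ**2 + χ/6 + 16/13.
Order-2 pole: residue = g'(a); g'(-1/7) = 43/42, so the residue is 43/42.

Radius of convergence at 0: 1/7.
At -1/7: a pole of order 2; residue 43/42.


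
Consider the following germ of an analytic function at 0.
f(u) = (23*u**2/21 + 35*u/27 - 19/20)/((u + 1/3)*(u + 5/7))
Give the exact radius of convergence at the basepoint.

Denominator factor (u + 5/7): pole of order 1 at -5/7, modulus 5/7.
Denominator factor (u + 1/3): pole of order 1 at -1/3, modulus 1/3.
The radius of convergence is the smallest modulus among the singular points: 1/3.

The radius of convergence is 1/3.


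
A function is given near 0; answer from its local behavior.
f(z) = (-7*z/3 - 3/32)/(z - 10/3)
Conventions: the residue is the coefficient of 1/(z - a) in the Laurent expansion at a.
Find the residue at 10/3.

At the order-1 pole 10/3 set g(z) = (z - (10/3))*f(z) = -7*z/3 - 3/32.
Simple pole: residue = g(a) at a = 10/3, which is -2267/288.

The residue is -2267/288.


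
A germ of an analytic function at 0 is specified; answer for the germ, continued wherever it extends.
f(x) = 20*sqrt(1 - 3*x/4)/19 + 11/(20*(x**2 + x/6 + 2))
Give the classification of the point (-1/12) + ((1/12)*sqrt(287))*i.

The point is a pole of order 1.

The denominator factor x**2 + x/6 + 2 vanishes at (-1/12) + ((1/12)*sqrt(287))*i and appears to the power 1; the numerator there equals 11/20, nonzero, and no other factor vanishes.
The branch terms are analytic at this point.
Hence a pole whose order is the multiplicity, 1.


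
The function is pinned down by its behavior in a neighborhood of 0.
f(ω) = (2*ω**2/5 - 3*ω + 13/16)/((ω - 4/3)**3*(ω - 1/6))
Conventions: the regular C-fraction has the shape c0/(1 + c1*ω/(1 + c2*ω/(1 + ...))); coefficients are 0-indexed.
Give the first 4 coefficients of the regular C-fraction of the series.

The regular C-fraction coefficients are [1053/512, -237/52, -28841/61620, -486439369/68353170].

Taylor coefficients (expand at 0): a_0 = 1053/512, a_1 = 19197/2048, a_2 = 964791/20480, a_3 = 21952863/81920.
c0 = a_0 = 1053/512. Peel one level at a time: if S = 1 + c*ω/S' with S'(0) = 1, then c is the ω-coefficient of S and S' = c*ω/(S - 1).
S_1 = c0/f = 1 + (-237/52)*ω + (-28841/13520)*ω^2 + ...; c1 = -237/52.
S_2 = c1*ω/(S_1 - 1) = 1 + (-28841/61620)*ω + (-37418413/11233800)*ω^2 + ...; c2 = -28841/61620.
S_3 = c2*ω/(S_2 - 1) = 1 + (-486439369/68353170)*ω + ...; c3 = -486439369/68353170.


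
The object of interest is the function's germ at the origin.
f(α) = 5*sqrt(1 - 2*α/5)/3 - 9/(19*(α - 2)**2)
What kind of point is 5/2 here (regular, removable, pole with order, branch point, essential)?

The term (5/3)*sqrt(1 - α/(5/2)) has argument 1 - 5/2/(5/2) = 0 at 5/2: a square-root (algebraic, two-sheeted) branch point; the remaining terms are analytic or single-valued there.

The point is an algebraic (square-root) branch point.


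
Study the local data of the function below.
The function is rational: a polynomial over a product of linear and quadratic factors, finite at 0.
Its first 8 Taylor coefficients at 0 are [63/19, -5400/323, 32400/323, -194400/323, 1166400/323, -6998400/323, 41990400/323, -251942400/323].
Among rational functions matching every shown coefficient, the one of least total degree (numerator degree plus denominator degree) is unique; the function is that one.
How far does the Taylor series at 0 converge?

The radius of convergence is 1/6.

No rational of total degree below 2 reproduces all 8 coefficients; solving the [1/1] Pade equations on them gives f(μ) = (9*μ/17 + 21/38)/(μ + 1/6), whose expansion matches every shown term.
Denominator factor (μ + 1/6): pole of order 1 at -1/6, modulus 1/6.
The radius of convergence is the smallest modulus among the singular points: 1/6.


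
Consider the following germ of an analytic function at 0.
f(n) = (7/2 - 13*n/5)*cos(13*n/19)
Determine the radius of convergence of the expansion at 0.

The radius of convergence is infinite.

The factor cos(13*n/19) is entire and contributes no finite singular point.
The polynomial part has no poles.
No finite singular points: the Taylor series at 0 converges everywhere.


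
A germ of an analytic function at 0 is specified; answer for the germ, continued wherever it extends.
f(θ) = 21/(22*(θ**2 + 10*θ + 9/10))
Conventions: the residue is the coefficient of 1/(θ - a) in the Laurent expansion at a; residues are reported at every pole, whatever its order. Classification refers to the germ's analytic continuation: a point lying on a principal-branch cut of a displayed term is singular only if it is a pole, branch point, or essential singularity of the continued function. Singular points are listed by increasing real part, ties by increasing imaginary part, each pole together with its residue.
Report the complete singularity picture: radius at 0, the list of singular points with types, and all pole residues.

Radius of convergence at 0: 5 - (1/10)*sqrt(2410).
At -5 - (1/10)*sqrt(2410): a pole of order 1; residue -(21/10604)*sqrt(2410).
At -5 + (1/10)*sqrt(2410): a pole of order 1; residue (21/10604)*sqrt(2410).

Denominator factor (θ**2 + 10*θ + 9/10): discriminant 482/5, real irrational roots -5 + (1/10)*sqrt(2410) and -5 - (1/10)*sqrt(2410); poles of order 1, moduli 5 - (1/10)*sqrt(2410) and 5 + (1/10)*sqrt(2410).
The radius of convergence is the smallest modulus among the singular points: 5 - (1/10)*sqrt(2410).
The factor θ**2 + 10*θ + 9/10 splits as (θ - a)(θ - a') with a = -5 - (1/10)*sqrt(2410), a' = -5 + (1/10)*sqrt(2410). At the order-1 pole a set g(θ) = (θ - a)*f(θ) = [21/22] / (θ - a').
Simple pole: residue = g(a) at a = -5 - (1/10)*sqrt(2410), which is -(21/10604)*sqrt(2410).
The factor θ**2 + 10*θ + 9/10 splits as (θ - a)(θ - a') with a = -5 + (1/10)*sqrt(2410), a' = -5 - (1/10)*sqrt(2410). At the order-1 pole a set g(θ) = (θ - a)*f(θ) = [21/22] / (θ - a').
Simple pole: residue = g(a) at a = -5 + (1/10)*sqrt(2410), which is (21/10604)*sqrt(2410).
List the singular points by increasing real part (a conjugate pair: the negative imaginary part first).


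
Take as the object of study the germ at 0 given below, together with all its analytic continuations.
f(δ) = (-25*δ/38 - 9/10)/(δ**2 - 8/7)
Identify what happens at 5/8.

Denominator factors: δ**2 - 8/7 = -337/448 at δ = 5/8 — none vanishes.
So the germ continues analytically to 5/8.

The point is a regular point.


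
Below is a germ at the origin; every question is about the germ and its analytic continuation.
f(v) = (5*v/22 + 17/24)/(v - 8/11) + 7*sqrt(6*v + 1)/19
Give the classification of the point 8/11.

The point is a pole of order 1.

The denominator factor v - 8/11 vanishes at 8/11 and appears to the power 1; the numerator there equals 2537/2904, nonzero, and no other factor vanishes.
The branch terms are analytic at this point.
Hence a pole whose order is the multiplicity, 1.


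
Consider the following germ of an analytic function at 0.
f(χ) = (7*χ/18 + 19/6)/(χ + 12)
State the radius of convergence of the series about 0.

Denominator factor (χ + 12): pole of order 1 at -12, modulus 12.
The radius of convergence is the smallest modulus among the singular points: 12.

The radius of convergence is 12.


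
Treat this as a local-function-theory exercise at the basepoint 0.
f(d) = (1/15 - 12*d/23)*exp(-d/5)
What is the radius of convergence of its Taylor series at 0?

The radius of convergence is infinite.

The factor exp(-d/5) is entire and contributes no finite singular point.
The polynomial part has no poles.
No finite singular points: the Taylor series at 0 converges everywhere.


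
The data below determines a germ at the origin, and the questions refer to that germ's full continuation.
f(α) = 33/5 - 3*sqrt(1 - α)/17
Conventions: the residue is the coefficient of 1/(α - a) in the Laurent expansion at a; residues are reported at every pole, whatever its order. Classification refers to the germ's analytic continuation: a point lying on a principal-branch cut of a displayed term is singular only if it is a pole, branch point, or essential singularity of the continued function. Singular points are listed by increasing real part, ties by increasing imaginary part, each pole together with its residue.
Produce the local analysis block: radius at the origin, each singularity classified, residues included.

Branch term (-3/17)*sqrt(1 - α/(1)): its argument vanishes at α = 1, a square-root branch point, modulus 1.
The radius of convergence is the smallest modulus among the singular points: 1.

Radius of convergence at 0: 1.
At 1: an algebraic (square-root) branch point.


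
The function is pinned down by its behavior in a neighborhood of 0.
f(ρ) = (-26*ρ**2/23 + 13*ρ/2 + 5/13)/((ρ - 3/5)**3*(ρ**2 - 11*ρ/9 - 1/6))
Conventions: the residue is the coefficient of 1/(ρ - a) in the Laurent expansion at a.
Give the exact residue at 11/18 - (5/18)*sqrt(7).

The factor ρ**2 - 11*ρ/9 - 1/6 splits as (ρ - a)(ρ - a') with a = 11/18 - (5/18)*sqrt(7), a' = 11/18 + (5/18)*sqrt(7). At the order-1 pole a set g(ρ) = (ρ - a)*f(ρ) = [(-26*ρ**2/23 + 13*ρ/2 + 5/13)/(ρ - 3/5)**3] / (ρ - a').
Simple pole: residue = g(a) at a = 11/18 - (5/18)*sqrt(7), which is 2580071500/476702577 - (7816263125/3336918039)*sqrt(7).

The residue is 2580071500/476702577 - (7816263125/3336918039)*sqrt(7).


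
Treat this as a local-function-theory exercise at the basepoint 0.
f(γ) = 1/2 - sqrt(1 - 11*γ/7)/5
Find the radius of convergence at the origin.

Branch term (-1/5)*sqrt(1 - γ/(7/11)): its argument vanishes at γ = 7/11, a square-root branch point, modulus 7/11.
The radius of convergence is the smallest modulus among the singular points: 7/11.

The radius of convergence is 7/11.


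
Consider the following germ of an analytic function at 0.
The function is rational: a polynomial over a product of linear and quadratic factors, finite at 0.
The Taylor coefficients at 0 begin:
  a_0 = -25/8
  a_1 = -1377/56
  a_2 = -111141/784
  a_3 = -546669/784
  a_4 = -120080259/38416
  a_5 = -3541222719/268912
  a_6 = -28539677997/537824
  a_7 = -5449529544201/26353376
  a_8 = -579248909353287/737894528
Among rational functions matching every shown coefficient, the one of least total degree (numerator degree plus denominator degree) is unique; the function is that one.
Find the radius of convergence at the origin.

The radius of convergence is -6/7 + (1/21)*sqrt(618).

No rational of total degree below 7 reproduces all 9 coefficients; solving the [1/6] Pade equations on them gives f(φ) = (φ/7 + 25/27)/(φ**2 + 12*φ/7 - 2/3)**3, whose expansion matches every shown term.
Denominator factor (φ**2 + 12*φ/7 - 2/3)^3: discriminant 824/147, real irrational roots -6/7 + (1/21)*sqrt(618) and -6/7 - (1/21)*sqrt(618); poles of order 3, moduli -6/7 + (1/21)*sqrt(618) and 6/7 + (1/21)*sqrt(618).
The radius of convergence is the smallest modulus among the singular points: -6/7 + (1/21)*sqrt(618).
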